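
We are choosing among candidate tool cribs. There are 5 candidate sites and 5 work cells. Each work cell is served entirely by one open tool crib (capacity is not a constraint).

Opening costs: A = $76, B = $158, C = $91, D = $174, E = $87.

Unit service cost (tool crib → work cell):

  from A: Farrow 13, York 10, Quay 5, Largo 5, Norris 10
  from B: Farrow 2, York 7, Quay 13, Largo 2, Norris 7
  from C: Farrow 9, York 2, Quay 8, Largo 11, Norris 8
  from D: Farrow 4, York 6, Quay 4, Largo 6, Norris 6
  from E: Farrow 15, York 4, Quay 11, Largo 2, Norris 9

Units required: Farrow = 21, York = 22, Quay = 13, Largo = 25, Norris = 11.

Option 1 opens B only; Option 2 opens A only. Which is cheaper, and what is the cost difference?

Option 1 is cheaper by 219.

Option 1: {B}: Farrow→B 2·21=42, York→B 7·22=154, Quay→B 13·13=169, Largo→B 2·25=50, Norris→B 7·11=77. Service 492; fixed 158; total 650.
Option 2: {A}: Farrow→A 13·21=273, York→A 10·22=220, Quay→A 5·13=65, Largo→A 5·25=125, Norris→A 10·11=110. Service 793; fixed 76; total 869.
Difference: |650 − 869| = 219.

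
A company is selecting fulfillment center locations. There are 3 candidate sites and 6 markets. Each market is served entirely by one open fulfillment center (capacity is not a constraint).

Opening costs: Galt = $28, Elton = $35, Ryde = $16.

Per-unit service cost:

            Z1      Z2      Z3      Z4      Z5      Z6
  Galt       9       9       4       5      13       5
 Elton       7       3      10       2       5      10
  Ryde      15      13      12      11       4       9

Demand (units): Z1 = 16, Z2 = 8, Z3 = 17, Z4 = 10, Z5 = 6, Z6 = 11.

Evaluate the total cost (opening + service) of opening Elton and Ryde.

Total cost: 500

Each market is assigned to its cheapest site among the open ones.
{Elton, Ryde}: Z1→Elton 7·16=112, Z2→Elton 3·8=24, Z3→Elton 10·17=170, Z4→Elton 2·10=20, Z5→Ryde 4·6=24, Z6→Ryde 9·11=99. Service 449; fixed 51; total 500.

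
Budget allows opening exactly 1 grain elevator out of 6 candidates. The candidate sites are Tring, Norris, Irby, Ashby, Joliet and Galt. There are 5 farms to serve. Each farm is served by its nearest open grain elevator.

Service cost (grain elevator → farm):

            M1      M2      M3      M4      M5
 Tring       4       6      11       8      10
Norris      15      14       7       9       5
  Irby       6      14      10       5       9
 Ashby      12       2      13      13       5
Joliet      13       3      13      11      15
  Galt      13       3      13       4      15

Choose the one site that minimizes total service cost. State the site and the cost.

With exactly 1 open, each farm uses its cheapest among the chosen.
{Tring}: M1→Tring 4, M2→Tring 6, M3→Tring 11, M4→Tring 8, M5→Tring 10. Service cost 39.
{Irby}: service cost 44
{Ashby}: service cost 45
Among all 6 size-1 choices, {Tring} is lowest.

Choose Tring only; total service cost 39.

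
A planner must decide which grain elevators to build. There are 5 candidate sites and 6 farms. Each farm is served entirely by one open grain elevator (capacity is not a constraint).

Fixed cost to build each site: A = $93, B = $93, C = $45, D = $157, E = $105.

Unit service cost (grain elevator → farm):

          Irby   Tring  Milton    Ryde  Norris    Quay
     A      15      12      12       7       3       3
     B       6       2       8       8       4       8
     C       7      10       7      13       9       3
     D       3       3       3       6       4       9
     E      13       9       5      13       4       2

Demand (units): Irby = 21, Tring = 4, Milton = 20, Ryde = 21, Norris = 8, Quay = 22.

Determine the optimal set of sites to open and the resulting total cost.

Open C and D; minimum total cost 561.

For any fixed open set, each farm goes to its cheapest open site; total = fixed + service.
{C, D}: Irby→D 3·21=63, Tring→D 3·4=12, Milton→D 3·20=60, Ryde→D 6·21=126, Norris→D 4·8=32, Quay→C 3·22=66. Service 359; fixed 202; total 561.
{D, E}: service 337 + fixed 262 = 599
{A, D}: service 351 + fixed 250 = 601
{A, B, C, D, E}: service 325 + fixed 493 = 818
No other subset beats 561.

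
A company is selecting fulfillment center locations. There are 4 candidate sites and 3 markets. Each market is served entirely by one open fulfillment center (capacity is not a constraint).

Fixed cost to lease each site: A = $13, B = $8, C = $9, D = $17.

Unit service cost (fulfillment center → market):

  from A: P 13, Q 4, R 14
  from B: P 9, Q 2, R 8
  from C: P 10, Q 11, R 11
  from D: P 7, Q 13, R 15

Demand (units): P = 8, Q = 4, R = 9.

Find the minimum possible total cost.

Minimum total cost: 160

For any fixed open set, each market goes to its cheapest open site; total = fixed + service.
{B}: P→B 9·8=72, Q→B 2·4=8, R→B 8·9=72. Service 152; fixed 8; total 160.
{B, D}: P→D 7·8=56, Q→B 2·4=8, R→B 8·9=72. Service 136; fixed 25; total 161.
{B, C}: P→B 9·8=72, Q→B 2·4=8, R→B 8·9=72. Service 152; fixed 17; total 169.
{A, B, C, D}: P→D 7·8=56, Q→B 2·4=8, R→B 8·9=72. Service 136; fixed 47; total 183.
No other subset beats 160.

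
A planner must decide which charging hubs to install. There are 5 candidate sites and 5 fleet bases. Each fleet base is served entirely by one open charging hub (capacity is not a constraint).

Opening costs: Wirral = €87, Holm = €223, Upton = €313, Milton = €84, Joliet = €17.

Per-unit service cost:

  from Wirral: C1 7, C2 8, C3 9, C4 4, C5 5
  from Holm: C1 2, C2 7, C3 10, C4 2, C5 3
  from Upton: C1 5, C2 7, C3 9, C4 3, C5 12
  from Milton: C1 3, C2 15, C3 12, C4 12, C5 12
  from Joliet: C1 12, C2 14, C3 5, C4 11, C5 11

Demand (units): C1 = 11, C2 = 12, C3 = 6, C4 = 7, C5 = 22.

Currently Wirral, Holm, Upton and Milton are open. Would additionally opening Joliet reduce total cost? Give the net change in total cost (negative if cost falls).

Current service cost with {Wirral, Holm, Upton, Milton}: 240.
Adding Joliet: each fleet base re-picks its cheapest; new service cost 216, saving 24.
Extra fixed cost: 17. Net change = 17 − 24 = -7.
(Totals: 947 → 940.)

Yes — net change −7 (cost falls by 7).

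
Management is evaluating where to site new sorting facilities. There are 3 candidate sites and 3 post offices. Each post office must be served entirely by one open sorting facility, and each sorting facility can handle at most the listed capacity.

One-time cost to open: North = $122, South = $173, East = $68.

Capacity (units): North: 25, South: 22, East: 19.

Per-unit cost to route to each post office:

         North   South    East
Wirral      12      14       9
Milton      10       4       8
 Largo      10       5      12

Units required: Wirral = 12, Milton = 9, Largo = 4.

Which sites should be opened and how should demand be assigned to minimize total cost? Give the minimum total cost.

Open {North}: Wirral→North 12·12=144, Milton→North 10·9=90, Largo→North 10·4=40.
Loads: North carries 25/25. Service 274; fixed 122; total 396.
Next best feasible plan costs 405.

Minimum total cost: 396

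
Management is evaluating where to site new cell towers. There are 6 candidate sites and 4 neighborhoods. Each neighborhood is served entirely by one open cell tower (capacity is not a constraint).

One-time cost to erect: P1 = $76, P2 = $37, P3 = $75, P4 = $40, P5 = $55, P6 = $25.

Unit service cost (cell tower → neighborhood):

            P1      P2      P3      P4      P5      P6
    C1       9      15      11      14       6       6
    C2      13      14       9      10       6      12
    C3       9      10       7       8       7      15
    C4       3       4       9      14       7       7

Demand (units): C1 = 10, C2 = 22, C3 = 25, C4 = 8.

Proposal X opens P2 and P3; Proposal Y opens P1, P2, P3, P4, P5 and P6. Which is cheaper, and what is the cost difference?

Proposal X is cheaper by 72.

Proposal X: {P2, P3}: C1→P3 11·10=110, C2→P3 9·22=198, C3→P3 7·25=175, C4→P2 4·8=32. Service 515; fixed 112; total 627.
Proposal Y: {P1, P2, P3, P4, P5, P6}: C1→P5 6·10=60, C2→P5 6·22=132, C3→P3 7·25=175, C4→P1 3·8=24. Service 391; fixed 308; total 699.
Difference: |627 − 699| = 72.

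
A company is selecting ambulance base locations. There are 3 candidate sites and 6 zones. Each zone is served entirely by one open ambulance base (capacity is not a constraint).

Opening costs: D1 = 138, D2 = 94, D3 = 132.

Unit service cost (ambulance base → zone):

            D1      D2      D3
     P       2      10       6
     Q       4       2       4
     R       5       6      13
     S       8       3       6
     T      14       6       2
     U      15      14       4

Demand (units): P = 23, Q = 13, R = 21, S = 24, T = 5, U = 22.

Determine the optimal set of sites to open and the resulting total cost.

For any fixed open set, each zone goes to its cheapest open site; total = fixed + service.
{D2, D3}: P→D3 6·23=138, Q→D2 2·13=26, R→D2 6·21=126, S→D2 3·24=72, T→D3 2·5=10, U→D3 4·22=88. Service 460; fixed 226; total 686.
{D1, D2, D3}: service 347 + fixed 364 = 711
{D1, D3}: service 445 + fixed 270 = 715
{D2}: service 792 + fixed 94 = 886
(All 7 nonempty subsets were checked; D2 and D3 is lowest.)

Open D2 and D3; minimum total cost 686.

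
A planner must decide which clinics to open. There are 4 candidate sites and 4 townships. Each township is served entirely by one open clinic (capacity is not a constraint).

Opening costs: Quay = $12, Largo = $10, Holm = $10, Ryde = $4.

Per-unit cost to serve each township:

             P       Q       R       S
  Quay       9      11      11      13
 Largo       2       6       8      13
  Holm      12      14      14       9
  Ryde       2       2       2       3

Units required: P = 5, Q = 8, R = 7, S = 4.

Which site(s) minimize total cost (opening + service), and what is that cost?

Open Ryde only; minimum total cost 56.

For any fixed open set, each township goes to its cheapest open site; total = fixed + service.
{Ryde}: P→Ryde 2·5=10, Q→Ryde 2·8=16, R→Ryde 2·7=14, S→Ryde 3·4=12. Service 52; fixed 4; total 56.
{Largo, Ryde}: P→Largo 2·5=10, Q→Ryde 2·8=16, R→Ryde 2·7=14, S→Ryde 3·4=12. Service 52; fixed 14; total 66.
{Holm, Ryde}: service 52 + fixed 14 = 66
{Quay, Largo, Holm, Ryde}: service 52 + fixed 36 = 88
No other subset beats 56.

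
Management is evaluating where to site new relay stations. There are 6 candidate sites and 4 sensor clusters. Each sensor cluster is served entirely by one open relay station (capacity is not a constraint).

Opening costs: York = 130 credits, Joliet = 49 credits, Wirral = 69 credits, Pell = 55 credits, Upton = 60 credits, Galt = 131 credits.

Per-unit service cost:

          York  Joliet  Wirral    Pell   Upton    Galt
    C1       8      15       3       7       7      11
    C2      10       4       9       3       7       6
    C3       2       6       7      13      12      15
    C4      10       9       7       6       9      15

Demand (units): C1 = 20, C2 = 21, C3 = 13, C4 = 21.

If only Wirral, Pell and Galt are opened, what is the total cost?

Each sensor cluster is assigned to its cheapest site among the open ones.
{Wirral, Pell, Galt}: C1→Wirral 3·20=60, C2→Pell 3·21=63, C3→Wirral 7·13=91, C4→Pell 6·21=126. Service 340; fixed 255; total 595.

Total cost: 595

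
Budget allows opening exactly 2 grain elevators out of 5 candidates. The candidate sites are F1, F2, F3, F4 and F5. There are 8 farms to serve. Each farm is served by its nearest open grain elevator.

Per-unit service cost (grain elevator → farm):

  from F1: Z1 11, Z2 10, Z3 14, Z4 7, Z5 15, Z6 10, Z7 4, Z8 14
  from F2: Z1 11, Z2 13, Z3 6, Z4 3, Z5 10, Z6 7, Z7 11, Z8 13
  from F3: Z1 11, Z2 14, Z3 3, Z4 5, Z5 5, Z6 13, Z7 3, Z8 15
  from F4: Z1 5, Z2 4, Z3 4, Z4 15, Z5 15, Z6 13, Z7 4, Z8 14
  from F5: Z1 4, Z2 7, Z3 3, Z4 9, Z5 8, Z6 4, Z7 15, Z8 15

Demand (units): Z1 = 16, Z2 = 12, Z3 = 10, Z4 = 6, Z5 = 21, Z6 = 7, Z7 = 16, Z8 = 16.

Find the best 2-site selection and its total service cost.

With exactly 2 open, each farm uses its cheapest among the chosen.
{F3, F5}: Z1→F5 4·16=64, Z2→F5 7·12=84, Z3→F3 3·10=30, Z4→F3 5·6=30, Z5→F3 5·21=105, Z6→F5 4·7=28, Z7→F3 3·16=48, Z8→F3 15·16=240. Service cost 629.
{F3, F4}: service cost 656
{F4, F5}: service cost 680
Among all 10 size-2 choices, {F3, F5} is lowest.

Choose F3 and F5; total service cost 629.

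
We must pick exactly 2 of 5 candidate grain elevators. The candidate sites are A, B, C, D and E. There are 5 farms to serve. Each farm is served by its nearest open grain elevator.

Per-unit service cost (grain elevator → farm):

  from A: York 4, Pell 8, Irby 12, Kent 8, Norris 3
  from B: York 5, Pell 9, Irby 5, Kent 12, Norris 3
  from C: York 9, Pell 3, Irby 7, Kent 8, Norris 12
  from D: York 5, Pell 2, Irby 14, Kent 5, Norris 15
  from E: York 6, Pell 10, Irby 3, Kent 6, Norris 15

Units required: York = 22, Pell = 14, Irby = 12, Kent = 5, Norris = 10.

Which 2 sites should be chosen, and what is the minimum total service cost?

With exactly 2 open, each farm uses its cheapest among the chosen.
{B, D}: York→B 5·22=110, Pell→D 2·14=28, Irby→B 5·12=60, Kent→D 5·5=25, Norris→B 3·10=30. Service cost 253.
{B, C}: service cost 282
{A, C}: service cost 284
Among all 10 size-2 choices, {B, D} is lowest.

Choose B and D; total service cost 253.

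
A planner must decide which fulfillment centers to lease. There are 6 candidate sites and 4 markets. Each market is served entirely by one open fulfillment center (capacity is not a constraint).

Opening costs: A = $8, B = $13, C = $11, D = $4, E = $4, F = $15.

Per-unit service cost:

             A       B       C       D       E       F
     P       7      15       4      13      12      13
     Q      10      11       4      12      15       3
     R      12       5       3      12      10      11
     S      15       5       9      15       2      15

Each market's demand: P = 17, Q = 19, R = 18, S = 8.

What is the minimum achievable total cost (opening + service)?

For any fixed open set, each market goes to its cheapest open site; total = fixed + service.
{C, E, F}: P→C 4·17=68, Q→F 3·19=57, R→C 3·18=54, S→E 2·8=16. Service 195; fixed 30; total 225.
{C, D, E, F}: P→C 4·17=68, Q→F 3·19=57, R→C 3·18=54, S→E 2·8=16. Service 195; fixed 34; total 229.
{C, E}: service 214 + fixed 15 = 229
{A, B, C, D, E, F}: service 195 + fixed 55 = 250
No other subset beats 225.

Minimum total cost: 225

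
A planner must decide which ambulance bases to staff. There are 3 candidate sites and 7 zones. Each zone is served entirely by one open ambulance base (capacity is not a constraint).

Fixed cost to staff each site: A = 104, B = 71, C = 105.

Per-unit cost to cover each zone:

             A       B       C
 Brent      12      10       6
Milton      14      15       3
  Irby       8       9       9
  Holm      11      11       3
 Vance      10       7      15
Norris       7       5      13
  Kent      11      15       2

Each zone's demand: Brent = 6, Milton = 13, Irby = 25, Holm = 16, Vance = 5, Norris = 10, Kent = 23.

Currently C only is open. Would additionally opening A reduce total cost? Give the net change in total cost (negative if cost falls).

Current service cost with {C}: 599.
Adding A: each zone re-picks its cheapest; new service cost 489, saving 110.
Extra fixed cost: 104. Net change = 104 − 110 = -6.
(Totals: 704 → 698.)

Yes — net change −6 (cost falls by 6).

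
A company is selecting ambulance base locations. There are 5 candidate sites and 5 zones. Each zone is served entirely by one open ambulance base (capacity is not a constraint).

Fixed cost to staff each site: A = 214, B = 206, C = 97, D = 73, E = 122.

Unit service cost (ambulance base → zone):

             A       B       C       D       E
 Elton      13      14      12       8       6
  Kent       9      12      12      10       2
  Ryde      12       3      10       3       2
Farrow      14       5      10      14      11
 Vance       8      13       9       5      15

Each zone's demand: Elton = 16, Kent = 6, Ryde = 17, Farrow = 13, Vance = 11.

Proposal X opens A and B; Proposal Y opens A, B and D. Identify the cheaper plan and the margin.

Proposal Y is cheaper by 40.

Proposal X: {A, B}: Elton→A 13·16=208, Kent→A 9·6=54, Ryde→B 3·17=51, Farrow→B 5·13=65, Vance→A 8·11=88. Service 466; fixed 420; total 886.
Proposal Y: {A, B, D}: Elton→D 8·16=128, Kent→A 9·6=54, Ryde→B 3·17=51, Farrow→B 5·13=65, Vance→D 5·11=55. Service 353; fixed 493; total 846.
Difference: |886 − 846| = 40.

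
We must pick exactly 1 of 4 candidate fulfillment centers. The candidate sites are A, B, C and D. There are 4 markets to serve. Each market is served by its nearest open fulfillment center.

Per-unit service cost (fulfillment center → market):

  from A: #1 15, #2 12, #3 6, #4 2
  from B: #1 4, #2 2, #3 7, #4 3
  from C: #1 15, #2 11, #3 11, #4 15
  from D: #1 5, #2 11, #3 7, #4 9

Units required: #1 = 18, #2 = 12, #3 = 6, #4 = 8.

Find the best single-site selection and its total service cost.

Choose B only; total service cost 162.

With exactly 1 open, each market uses its cheapest among the chosen.
{B}: #1→B 4·18=72, #2→B 2·12=24, #3→B 7·6=42, #4→B 3·8=24. Service cost 162.
{D}: service cost 336
{A}: service cost 466
Among all 4 size-1 choices, {B} is lowest.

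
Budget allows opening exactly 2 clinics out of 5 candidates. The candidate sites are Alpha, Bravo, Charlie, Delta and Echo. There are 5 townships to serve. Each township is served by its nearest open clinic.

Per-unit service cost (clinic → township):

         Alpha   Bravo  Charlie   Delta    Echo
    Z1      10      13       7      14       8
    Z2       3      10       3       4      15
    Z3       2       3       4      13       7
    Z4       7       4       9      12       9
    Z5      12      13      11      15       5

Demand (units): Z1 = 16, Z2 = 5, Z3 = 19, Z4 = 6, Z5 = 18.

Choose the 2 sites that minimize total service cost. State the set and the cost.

Choose Alpha and Echo; total service cost 313.

With exactly 2 open, each township uses its cheapest among the chosen.
{Alpha, Echo}: Z1→Echo 8·16=128, Z2→Alpha 3·5=15, Z3→Alpha 2·19=38, Z4→Alpha 7·6=42, Z5→Echo 5·18=90. Service cost 313.
{Charlie, Echo}: service cost 347
{Bravo, Echo}: service cost 349
Among all 10 size-2 choices, {Alpha, Echo} is lowest.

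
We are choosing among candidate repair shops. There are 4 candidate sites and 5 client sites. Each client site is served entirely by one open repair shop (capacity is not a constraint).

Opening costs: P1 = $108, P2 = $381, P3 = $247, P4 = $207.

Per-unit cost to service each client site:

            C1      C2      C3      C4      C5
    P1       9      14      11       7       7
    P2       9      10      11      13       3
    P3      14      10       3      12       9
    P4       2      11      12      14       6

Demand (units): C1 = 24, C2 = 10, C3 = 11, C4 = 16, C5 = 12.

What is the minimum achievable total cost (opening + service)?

Minimum total cost: 778

For any fixed open set, each client site goes to its cheapest open site; total = fixed + service.
{P1, P4}: C1→P4 2·24=48, C2→P4 11·10=110, C3→P1 11·11=121, C4→P1 7·16=112, C5→P4 6·12=72. Service 463; fixed 315; total 778.
{P1}: C1→P1 9·24=216, C2→P1 14·10=140, C3→P1 11·11=121, C4→P1 7·16=112, C5→P1 7·12=84. Service 673; fixed 108; total 781.
{P4}: C1→P4 2·24=48, C2→P4 11·10=110, C3→P4 12·11=132, C4→P4 14·16=224, C5→P4 6·12=72. Service 586; fixed 207; total 793.
{P1, P2, P3, P4}: service 329 + fixed 943 = 1272
No other subset beats 778.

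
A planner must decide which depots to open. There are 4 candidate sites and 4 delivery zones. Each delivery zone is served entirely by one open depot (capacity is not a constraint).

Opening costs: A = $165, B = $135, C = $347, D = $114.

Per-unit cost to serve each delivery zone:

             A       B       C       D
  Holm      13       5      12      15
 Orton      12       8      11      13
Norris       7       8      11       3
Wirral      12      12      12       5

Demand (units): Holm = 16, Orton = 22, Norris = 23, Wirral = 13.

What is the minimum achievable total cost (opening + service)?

For any fixed open set, each delivery zone goes to its cheapest open site; total = fixed + service.
{B, D}: Holm→B 5·16=80, Orton→B 8·22=176, Norris→D 3·23=69, Wirral→D 5·13=65. Service 390; fixed 249; total 639.
{B}: service 596 + fixed 135 = 731
{D}: Holm→D 15·16=240, Orton→D 13·22=286, Norris→D 3·23=69, Wirral→D 5·13=65. Service 660; fixed 114; total 774.
{A, B, C, D}: service 390 + fixed 761 = 1151
No other subset beats 639.

Minimum total cost: 639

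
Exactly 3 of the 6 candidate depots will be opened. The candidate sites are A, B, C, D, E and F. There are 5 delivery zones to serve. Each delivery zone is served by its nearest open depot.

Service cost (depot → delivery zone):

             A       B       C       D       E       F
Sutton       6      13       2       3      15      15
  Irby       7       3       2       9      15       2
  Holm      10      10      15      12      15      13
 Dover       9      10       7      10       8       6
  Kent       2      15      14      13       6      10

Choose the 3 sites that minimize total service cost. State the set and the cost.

Choose A, C and F; total service cost 22.

With exactly 3 open, each delivery zone uses its cheapest among the chosen.
{A, C, F}: Sutton→C 2, Irby→C 2, Holm→A 10, Dover→F 6, Kent→A 2. Service cost 22.
{A, B, C}: service cost 23
{A, C, D}: service cost 23
Among all 20 size-3 choices, {A, C, F} is lowest.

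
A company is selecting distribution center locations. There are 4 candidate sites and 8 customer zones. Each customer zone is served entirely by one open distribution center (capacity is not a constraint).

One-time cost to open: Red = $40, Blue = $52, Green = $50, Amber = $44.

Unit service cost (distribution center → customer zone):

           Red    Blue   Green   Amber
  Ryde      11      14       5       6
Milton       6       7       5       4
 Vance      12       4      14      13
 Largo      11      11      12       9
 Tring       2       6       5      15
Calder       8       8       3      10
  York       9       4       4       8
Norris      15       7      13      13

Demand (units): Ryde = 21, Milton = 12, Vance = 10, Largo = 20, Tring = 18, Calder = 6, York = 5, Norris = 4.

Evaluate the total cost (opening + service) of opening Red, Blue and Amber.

Each customer zone is assigned to its cheapest site among the open ones.
{Red, Blue, Amber}: Ryde→Amber 6·21=126, Milton→Amber 4·12=48, Vance→Blue 4·10=40, Largo→Amber 9·20=180, Tring→Red 2·18=36, Calder→Red 8·6=48, York→Blue 4·5=20, Norris→Blue 7·4=28. Service 526; fixed 136; total 662.

Total cost: 662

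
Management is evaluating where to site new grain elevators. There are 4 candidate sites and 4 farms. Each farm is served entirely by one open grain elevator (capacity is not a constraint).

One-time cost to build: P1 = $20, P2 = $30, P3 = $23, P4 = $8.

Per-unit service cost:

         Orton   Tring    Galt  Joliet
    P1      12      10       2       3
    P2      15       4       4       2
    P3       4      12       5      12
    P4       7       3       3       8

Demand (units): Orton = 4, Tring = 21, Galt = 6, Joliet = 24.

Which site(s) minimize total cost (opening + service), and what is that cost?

For any fixed open set, each farm goes to its cheapest open site; total = fixed + service.
{P2, P4}: Orton→P4 7·4=28, Tring→P4 3·21=63, Galt→P4 3·6=18, Joliet→P2 2·24=48. Service 157; fixed 38; total 195.
{P1, P4}: Orton→P4 7·4=28, Tring→P4 3·21=63, Galt→P1 2·6=12, Joliet→P1 3·24=72. Service 175; fixed 28; total 203.
{P2, P3, P4}: service 145 + fixed 61 = 206
{P1, P2, P3, P4}: service 139 + fixed 81 = 220
No other subset beats 195.

Open P2 and P4; minimum total cost 195.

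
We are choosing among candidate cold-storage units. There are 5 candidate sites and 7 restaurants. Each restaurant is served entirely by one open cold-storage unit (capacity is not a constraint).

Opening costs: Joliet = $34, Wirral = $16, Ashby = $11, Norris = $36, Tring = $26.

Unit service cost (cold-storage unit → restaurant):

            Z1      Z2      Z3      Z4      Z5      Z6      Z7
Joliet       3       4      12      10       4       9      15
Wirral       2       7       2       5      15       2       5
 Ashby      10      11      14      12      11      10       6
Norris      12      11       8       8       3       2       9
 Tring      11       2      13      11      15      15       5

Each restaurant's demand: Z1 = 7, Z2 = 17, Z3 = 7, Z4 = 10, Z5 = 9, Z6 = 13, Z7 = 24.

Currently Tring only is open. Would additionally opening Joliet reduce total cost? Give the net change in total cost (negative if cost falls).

Current service cost with {Tring}: 762.
Adding Joliet: each restaurant re-picks its cheapest; new service cost 512, saving 250.
Extra fixed cost: 34. Net change = 34 − 250 = -216.
(Totals: 788 → 572.)

Yes — net change −216 (cost falls by 216).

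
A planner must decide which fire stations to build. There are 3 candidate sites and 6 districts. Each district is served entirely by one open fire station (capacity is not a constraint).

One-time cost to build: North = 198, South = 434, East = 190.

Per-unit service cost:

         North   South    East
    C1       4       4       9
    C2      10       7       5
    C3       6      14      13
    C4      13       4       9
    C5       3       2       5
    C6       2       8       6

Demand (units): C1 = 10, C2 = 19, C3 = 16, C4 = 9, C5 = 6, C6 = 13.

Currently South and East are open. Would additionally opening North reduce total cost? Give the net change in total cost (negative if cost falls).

No — net change +34 (cost rises by 34).

Current service cost with {South, East}: 469.
Adding North: each district re-picks its cheapest; new service cost 305, saving 164.
Extra fixed cost: 198. Net change = 198 − 164 = 34.
(Totals: 1093 → 1127.)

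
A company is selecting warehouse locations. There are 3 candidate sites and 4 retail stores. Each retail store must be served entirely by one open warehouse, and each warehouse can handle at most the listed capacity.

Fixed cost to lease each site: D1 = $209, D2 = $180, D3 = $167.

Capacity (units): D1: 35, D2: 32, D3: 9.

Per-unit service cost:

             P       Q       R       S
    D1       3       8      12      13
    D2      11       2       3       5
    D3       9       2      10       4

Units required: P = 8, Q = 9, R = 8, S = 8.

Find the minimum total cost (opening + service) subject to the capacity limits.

Minimum total cost: 495

Open {D1, D2}: P→D1 3·8=24, Q→D2 2·9=18, R→D2 3·8=24, S→D2 5·8=40.
Loads: D1 carries 8/35, D2 carries 25/32. Service 106; fixed 389; total 495.
Next best feasible plan costs 501.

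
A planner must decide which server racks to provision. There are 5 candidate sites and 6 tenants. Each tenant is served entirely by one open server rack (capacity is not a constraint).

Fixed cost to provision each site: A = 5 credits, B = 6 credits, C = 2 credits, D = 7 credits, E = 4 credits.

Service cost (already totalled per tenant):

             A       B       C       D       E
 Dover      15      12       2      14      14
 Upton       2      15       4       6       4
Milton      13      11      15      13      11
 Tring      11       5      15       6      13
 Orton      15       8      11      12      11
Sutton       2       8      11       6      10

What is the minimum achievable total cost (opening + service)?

Minimum total cost: 43

For any fixed open set, each tenant goes to its cheapest open site; total = fixed + service.
{A, B, C}: Dover→C 2, Upton→A 2, Milton→B 11, Tring→B 5, Orton→B 8, Sutton→A 2. Service 30; fixed 13; total 43.
{B, C}: Dover→C 2, Upton→C 4, Milton→B 11, Tring→B 5, Orton→B 8, Sutton→B 8. Service 38; fixed 8; total 46.
{A, B, C, E}: Dover→C 2, Upton→A 2, Milton→B 11, Tring→B 5, Orton→B 8, Sutton→A 2. Service 30; fixed 17; total 47.
{A, B, C, D, E}: Dover→C 2, Upton→A 2, Milton→B 11, Tring→B 5, Orton→B 8, Sutton→A 2. Service 30; fixed 24; total 54.
No other subset beats 43.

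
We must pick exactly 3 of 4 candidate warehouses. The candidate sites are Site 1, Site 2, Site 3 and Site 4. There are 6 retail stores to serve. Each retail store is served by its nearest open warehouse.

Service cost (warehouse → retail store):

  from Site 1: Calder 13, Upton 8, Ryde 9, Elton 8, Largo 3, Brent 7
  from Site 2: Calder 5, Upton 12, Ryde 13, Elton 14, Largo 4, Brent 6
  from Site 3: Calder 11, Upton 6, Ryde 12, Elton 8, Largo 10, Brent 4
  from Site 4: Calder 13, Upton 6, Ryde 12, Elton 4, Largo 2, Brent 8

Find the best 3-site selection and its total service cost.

With exactly 3 open, each retail store uses its cheapest among the chosen.
{Site 1, Site 2, Site 4}: Calder→Site 2 5, Upton→Site 4 6, Ryde→Site 1 9, Elton→Site 4 4, Largo→Site 4 2, Brent→Site 2 6. Service cost 32.
{Site 2, Site 3, Site 4}: service cost 33
{Site 1, Site 2, Site 3}: service cost 35
Among all 4 size-3 choices, {Site 1, Site 2, Site 4} is lowest.

Choose Site 1, Site 2 and Site 4; total service cost 32.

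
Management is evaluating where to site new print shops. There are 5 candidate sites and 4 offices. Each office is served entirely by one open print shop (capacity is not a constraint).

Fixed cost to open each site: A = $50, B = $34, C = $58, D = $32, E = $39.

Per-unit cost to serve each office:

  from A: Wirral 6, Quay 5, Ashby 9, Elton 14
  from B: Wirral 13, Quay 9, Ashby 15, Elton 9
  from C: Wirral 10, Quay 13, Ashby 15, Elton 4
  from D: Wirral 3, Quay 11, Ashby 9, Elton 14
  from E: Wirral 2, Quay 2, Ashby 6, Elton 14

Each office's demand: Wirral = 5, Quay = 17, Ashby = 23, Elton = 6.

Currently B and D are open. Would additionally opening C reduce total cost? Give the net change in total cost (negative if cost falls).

No — net change +28 (cost rises by 28).

Current service cost with {B, D}: 429.
Adding C: each office re-picks its cheapest; new service cost 399, saving 30.
Extra fixed cost: 58. Net change = 58 − 30 = 28.
(Totals: 495 → 523.)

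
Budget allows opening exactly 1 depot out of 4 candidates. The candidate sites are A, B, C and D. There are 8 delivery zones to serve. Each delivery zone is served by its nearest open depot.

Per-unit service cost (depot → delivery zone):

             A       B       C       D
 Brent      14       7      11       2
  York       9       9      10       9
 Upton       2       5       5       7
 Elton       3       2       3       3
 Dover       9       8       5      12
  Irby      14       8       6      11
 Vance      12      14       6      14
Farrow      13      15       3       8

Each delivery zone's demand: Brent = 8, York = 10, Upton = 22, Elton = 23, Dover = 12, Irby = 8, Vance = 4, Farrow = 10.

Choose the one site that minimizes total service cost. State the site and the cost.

Choose C only; total service cost 529.

With exactly 1 open, each delivery zone uses its cheapest among the chosen.
{C}: Brent→C 11·8=88, York→C 10·10=100, Upton→C 5·22=110, Elton→C 3·23=69, Dover→C 5·12=60, Irby→C 6·8=48, Vance→C 6·4=24, Farrow→C 3·10=30. Service cost 529.
{B}: service cost 668
{D}: service cost 697
Among all 4 size-1 choices, {C} is lowest.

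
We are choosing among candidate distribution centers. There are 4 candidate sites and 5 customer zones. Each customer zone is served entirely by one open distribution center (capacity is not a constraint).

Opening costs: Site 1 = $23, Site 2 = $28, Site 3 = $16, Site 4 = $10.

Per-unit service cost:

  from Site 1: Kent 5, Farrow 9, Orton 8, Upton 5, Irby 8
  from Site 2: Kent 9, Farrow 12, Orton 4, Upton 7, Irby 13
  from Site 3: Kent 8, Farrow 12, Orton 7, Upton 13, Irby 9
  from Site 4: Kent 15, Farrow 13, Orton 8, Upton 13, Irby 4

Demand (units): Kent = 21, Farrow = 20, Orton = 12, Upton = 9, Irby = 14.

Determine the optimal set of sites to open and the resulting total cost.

For any fixed open set, each customer zone goes to its cheapest open site; total = fixed + service.
{Site 1, Site 2, Site 4}: Kent→Site 1 5·21=105, Farrow→Site 1 9·20=180, Orton→Site 2 4·12=48, Upton→Site 1 5·9=45, Irby→Site 4 4·14=56. Service 434; fixed 61; total 495.
{Site 1, Site 2, Site 3, Site 4}: Kent→Site 1 5·21=105, Farrow→Site 1 9·20=180, Orton→Site 2 4·12=48, Upton→Site 1 5·9=45, Irby→Site 4 4·14=56. Service 434; fixed 77; total 511.
{Site 1, Site 4}: Kent→Site 1 5·21=105, Farrow→Site 1 9·20=180, Orton→Site 1 8·12=96, Upton→Site 1 5·9=45, Irby→Site 4 4·14=56. Service 482; fixed 33; total 515.
{Site 4}: Kent→Site 4 15·21=315, Farrow→Site 4 13·20=260, Orton→Site 4 8·12=96, Upton→Site 4 13·9=117, Irby→Site 4 4·14=56. Service 844; fixed 10; total 854.
(All 15 nonempty subsets were checked; Site 1, Site 2 and Site 4 is lowest.)

Open Site 1, Site 2 and Site 4; minimum total cost 495.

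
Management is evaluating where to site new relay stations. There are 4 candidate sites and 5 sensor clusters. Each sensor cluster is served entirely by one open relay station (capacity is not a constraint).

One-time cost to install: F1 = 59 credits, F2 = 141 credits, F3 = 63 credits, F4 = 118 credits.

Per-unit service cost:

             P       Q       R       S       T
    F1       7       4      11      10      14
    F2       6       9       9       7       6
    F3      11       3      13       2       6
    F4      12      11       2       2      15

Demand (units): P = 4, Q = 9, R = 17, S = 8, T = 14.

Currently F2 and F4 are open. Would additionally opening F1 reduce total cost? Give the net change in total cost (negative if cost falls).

Current service cost with {F2, F4}: 239.
Adding F1: each sensor cluster re-picks its cheapest; new service cost 194, saving 45.
Extra fixed cost: 59. Net change = 59 − 45 = 14.
(Totals: 498 → 512.)

No — net change +14 (cost rises by 14).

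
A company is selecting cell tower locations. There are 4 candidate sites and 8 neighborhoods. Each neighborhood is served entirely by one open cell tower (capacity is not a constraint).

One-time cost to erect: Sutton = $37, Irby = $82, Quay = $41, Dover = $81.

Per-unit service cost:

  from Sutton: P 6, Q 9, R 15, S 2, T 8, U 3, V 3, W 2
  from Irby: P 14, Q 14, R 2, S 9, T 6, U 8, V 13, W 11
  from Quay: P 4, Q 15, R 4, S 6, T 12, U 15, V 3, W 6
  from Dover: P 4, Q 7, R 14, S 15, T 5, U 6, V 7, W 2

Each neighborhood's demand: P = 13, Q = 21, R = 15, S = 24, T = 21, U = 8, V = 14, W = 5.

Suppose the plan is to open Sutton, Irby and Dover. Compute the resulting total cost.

Each neighborhood is assigned to its cheapest site among the open ones.
{Sutton, Irby, Dover}: P→Dover 4·13=52, Q→Dover 7·21=147, R→Irby 2·15=30, S→Sutton 2·24=48, T→Dover 5·21=105, U→Sutton 3·8=24, V→Sutton 3·14=42, W→Sutton 2·5=10. Service 458; fixed 200; total 658.

Total cost: 658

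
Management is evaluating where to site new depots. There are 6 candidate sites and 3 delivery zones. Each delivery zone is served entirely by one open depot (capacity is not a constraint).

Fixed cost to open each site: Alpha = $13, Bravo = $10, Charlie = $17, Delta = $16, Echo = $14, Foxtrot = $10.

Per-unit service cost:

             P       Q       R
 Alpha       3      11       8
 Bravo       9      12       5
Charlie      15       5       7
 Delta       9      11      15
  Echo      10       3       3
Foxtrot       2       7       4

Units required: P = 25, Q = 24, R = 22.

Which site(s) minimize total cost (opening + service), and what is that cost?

For any fixed open set, each delivery zone goes to its cheapest open site; total = fixed + service.
{Echo, Foxtrot}: P→Foxtrot 2·25=50, Q→Echo 3·24=72, R→Echo 3·22=66. Service 188; fixed 24; total 212.
{Bravo, Echo, Foxtrot}: service 188 + fixed 34 = 222
{Alpha, Echo, Foxtrot}: service 188 + fixed 37 = 225
{Alpha, Bravo, Charlie, Delta, Echo, Foxtrot}: P→Foxtrot 2·25=50, Q→Echo 3·24=72, R→Echo 3·22=66. Service 188; fixed 80; total 268.
No other subset beats 212.

Open Echo and Foxtrot; minimum total cost 212.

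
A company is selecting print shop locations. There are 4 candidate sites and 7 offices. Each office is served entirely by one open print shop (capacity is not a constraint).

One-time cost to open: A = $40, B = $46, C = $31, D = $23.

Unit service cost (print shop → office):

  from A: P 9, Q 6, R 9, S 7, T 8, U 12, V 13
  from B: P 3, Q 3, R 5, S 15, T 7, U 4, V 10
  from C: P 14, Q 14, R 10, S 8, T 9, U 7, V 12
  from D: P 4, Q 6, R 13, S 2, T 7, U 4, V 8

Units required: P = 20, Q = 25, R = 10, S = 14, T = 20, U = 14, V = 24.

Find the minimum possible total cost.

For any fixed open set, each office goes to its cheapest open site; total = fixed + service.
{B, D}: P→B 3·20=60, Q→B 3·25=75, R→B 5·10=50, S→D 2·14=28, T→B 7·20=140, U→B 4·14=56, V→D 8·24=192. Service 601; fixed 69; total 670.
{B, C, D}: service 601 + fixed 100 = 701
{A, B, D}: P→B 3·20=60, Q→B 3·25=75, R→B 5·10=50, S→D 2·14=28, T→B 7·20=140, U→B 4·14=56, V→D 8·24=192. Service 601; fixed 109; total 710.
{A, B, C, D}: service 601 + fixed 140 = 741
No other subset beats 670.

Minimum total cost: 670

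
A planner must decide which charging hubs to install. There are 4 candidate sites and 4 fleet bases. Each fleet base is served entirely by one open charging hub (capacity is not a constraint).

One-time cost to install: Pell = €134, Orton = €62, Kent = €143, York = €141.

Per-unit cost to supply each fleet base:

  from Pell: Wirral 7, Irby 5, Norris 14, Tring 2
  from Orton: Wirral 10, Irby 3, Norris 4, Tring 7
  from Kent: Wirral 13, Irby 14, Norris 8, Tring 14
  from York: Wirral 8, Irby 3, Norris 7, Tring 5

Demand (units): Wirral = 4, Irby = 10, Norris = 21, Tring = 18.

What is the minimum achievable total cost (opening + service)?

Minimum total cost: 342

For any fixed open set, each fleet base goes to its cheapest open site; total = fixed + service.
{Orton}: Wirral→Orton 10·4=40, Irby→Orton 3·10=30, Norris→Orton 4·21=84, Tring→Orton 7·18=126. Service 280; fixed 62; total 342.
{Pell, Orton}: service 178 + fixed 196 = 374
{Orton, York}: Wirral→York 8·4=32, Irby→Orton 3·10=30, Norris→Orton 4·21=84, Tring→York 5·18=90. Service 236; fixed 203; total 439.
{Pell, Orton, Kent, York}: service 178 + fixed 480 = 658
No other subset beats 342.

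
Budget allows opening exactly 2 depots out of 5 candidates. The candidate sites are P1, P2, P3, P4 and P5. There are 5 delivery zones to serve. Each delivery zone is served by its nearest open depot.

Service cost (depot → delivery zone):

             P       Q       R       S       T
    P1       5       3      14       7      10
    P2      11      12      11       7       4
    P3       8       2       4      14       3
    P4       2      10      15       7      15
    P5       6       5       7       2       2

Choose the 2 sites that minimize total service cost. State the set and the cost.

With exactly 2 open, each delivery zone uses its cheapest among the chosen.
{P3, P5}: P→P5 6, Q→P3 2, R→P3 4, S→P5 2, T→P5 2. Service cost 16.
{P3, P4}: service cost 18
{P4, P5}: service cost 18
Among all 10 size-2 choices, {P3, P5} is lowest.

Choose P3 and P5; total service cost 16.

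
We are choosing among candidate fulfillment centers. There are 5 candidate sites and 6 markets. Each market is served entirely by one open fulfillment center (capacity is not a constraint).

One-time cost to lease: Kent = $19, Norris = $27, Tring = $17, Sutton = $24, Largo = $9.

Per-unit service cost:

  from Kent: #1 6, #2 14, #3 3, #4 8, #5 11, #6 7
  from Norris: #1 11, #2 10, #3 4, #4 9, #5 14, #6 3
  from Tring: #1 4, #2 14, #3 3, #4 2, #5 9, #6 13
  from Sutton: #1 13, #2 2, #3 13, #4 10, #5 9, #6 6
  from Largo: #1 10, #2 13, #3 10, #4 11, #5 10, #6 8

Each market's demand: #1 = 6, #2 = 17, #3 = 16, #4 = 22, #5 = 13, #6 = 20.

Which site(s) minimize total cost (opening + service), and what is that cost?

Open Norris, Tring and Sutton; minimum total cost 395.

For any fixed open set, each market goes to its cheapest open site; total = fixed + service.
{Norris, Tring, Sutton}: #1→Tring 4·6=24, #2→Sutton 2·17=34, #3→Tring 3·16=48, #4→Tring 2·22=44, #5→Tring 9·13=117, #6→Norris 3·20=60. Service 327; fixed 68; total 395.
{Norris, Tring, Sutton, Largo}: service 327 + fixed 77 = 404
{Kent, Norris, Tring, Sutton}: service 327 + fixed 87 = 414
{Kent, Norris, Tring, Sutton, Largo}: service 327 + fixed 96 = 423
No other subset beats 395.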